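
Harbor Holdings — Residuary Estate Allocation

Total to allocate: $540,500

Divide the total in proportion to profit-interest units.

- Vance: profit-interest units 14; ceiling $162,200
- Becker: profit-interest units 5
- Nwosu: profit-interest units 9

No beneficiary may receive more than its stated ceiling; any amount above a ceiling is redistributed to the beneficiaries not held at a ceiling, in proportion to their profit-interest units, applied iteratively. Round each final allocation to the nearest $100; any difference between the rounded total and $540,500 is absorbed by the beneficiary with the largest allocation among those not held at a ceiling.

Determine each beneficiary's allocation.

Vance: $162,200; Becker: $135,100; Nwosu: $243,200

Total profit-interest units = 28.
Unconstrained shares: Vance 270,250.00; Becker 96,517.86; Nwosu 173,732.14.
Held at cap: Vance ($162,200); residual $378,300 reallocated over remaining profit-interest units 14.
Redistributed shares: Becker 135,107.14 → $135,100; Nwosu 243,192.86 → $243,200.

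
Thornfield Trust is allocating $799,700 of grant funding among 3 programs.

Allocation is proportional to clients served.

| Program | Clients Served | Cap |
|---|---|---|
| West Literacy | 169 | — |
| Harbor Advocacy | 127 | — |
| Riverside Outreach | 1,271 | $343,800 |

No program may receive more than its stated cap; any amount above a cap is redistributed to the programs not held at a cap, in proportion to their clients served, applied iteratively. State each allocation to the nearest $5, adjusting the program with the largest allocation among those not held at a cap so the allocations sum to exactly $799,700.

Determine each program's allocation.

Total clients served = 1,567.
Unconstrained shares: West Literacy 86,247.16; Harbor Advocacy 64,812.95; Riverside Outreach 648,639.89.
Capped: Riverside Outreach ($343,800); remaining pool $455,900 reallocated over remaining clients served 296.
Redistributed shares: West Literacy 260,294.26 → $260,295; Harbor Advocacy 195,605.74 → $195,605.

West Literacy: $260,295 | Harbor Advocacy: $195,605 | Riverside Outreach: $343,800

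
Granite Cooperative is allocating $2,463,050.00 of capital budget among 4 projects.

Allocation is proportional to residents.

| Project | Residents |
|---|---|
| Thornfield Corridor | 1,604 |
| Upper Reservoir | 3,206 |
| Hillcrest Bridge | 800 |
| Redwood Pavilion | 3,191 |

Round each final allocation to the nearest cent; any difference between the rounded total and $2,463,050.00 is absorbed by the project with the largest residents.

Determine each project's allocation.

Combined residents = 1,604 + 3,206 + 800 + 3,191 = 8,801.
Pro-rata amounts: Thornfield Corridor 448,895.8300; Upper Reservoir 897,231.9396; Hillcrest Bridge 223,888.1945; Redwood Pavilion 893,034.0359.
After rounding (cent): Thornfield Corridor $448,895.83; Upper Reservoir $897,231.94; Hillcrest Bridge $223,888.19; Redwood Pavilion $893,034.04. Sum = $2,463,050.00.
Rounded total matches; no reconciliation needed.

Thornfield Corridor: $448,895.83; Upper Reservoir: $897,231.94; Hillcrest Bridge: $223,888.19; Redwood Pavilion: $893,034.04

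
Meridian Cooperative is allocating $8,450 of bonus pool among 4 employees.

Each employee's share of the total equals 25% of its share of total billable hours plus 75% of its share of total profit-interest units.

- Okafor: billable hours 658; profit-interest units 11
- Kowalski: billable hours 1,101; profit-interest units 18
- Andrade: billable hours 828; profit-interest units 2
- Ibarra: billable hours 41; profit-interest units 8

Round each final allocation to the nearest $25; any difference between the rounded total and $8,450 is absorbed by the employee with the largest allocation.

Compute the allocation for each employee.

Billable hours total 2,628; profit-interest units total 39.
Combined weights (25% billable hours + 75% profit-interest units): Okafor 0.2741; Kowalski 0.4509; Andrade 0.1172; Ibarra 0.1577.
Pro-rata amounts: Okafor 2,316.43; Kowalski 3,810.03; Andrade 990.58; Ibarra 1,332.96.
After rounding ($25): Okafor $2,325; Kowalski $3,800; Andrade $1,000; Ibarra $1,325. Sum = $8,450.
No rounding difference to absorb.

Okafor: $2,325 · Kowalski: $3,800 · Andrade: $1,000 · Ibarra: $1,325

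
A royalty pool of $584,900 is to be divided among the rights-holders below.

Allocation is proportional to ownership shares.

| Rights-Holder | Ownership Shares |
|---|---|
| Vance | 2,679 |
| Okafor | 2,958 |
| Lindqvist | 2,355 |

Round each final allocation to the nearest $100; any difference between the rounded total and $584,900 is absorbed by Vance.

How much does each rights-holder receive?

Vance: $196,000; Okafor: $216,500; Lindqvist: $172,400

Total ownership shares = 7,992.
Unrounded shares: Vance 2,679/7,992 × $584,900 = 196,064.45; Okafor 2,958/7,992 × $584,900 = 216,483.26; Lindqvist 2,355/7,992 × $584,900 = 172,352.29.
After rounding ($100): Vance $196,100; Okafor $216,500; Lindqvist $172,400. Sum = $585,000.
Difference $584,900 − $585,000 = −$100 applied to Vance: Vance becomes $196,000.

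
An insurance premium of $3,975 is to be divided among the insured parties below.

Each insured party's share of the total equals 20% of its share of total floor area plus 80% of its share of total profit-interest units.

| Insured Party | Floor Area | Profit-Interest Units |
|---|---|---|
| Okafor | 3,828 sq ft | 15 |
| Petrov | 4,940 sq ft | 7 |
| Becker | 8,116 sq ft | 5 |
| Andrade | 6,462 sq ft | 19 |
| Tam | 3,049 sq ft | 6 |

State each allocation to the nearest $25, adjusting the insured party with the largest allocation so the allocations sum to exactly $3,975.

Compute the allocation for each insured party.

Okafor: $1,025; Petrov: $575; Becker: $550; Andrade: $1,375; Tam: $450

Floor area total 26,395; profit-interest units total 52.
Blended shares (20% floor area + 80% profit-interest units): Okafor 0.2598; Petrov 0.1451; Becker 0.1384; Andrade 0.3413; Tam 0.1154.
Proportional shares: Okafor 1,032.60; Petrov 576.87; Becker 550.22; Andrade 1,356.55; Tam 458.76.
Rounded to nearest $25: Okafor $1,025; Petrov $575; Becker $550; Andrade $1,350; Tam $450. Sum = $3,950.
Difference $3,975 − $3,950 = +$25 applied to largest allocation (Andrade): Andrade becomes $1,375.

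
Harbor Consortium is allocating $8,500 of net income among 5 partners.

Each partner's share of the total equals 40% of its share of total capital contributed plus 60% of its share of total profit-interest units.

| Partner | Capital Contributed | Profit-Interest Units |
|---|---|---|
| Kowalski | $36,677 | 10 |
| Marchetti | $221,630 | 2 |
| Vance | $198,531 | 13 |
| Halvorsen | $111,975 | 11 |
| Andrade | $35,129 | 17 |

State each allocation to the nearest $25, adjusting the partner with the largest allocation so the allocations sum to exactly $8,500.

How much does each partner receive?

Totals — capital contributed 603,942, profit-interest units 53.
Combined weights (40% capital contributed + 60% profit-interest units): Kowalski 0.1375; Marchetti 0.1694; Vance 0.2787; Halvorsen 0.1987; Andrade 0.2157.
Proportional shares: Kowalski 1,168.74; Marchetti 1,440.16; Vance 2,368.61; Halvorsen 1,688.87; Andrade 1,833.61.
At nearest $25: Kowalski $1,175; Marchetti $1,450; Vance $2,375; Halvorsen $1,700; Andrade $1,825. Sum = $8,525.
Difference $8,500 − $8,525 = −$25 applied to largest allocation (Vance): Vance becomes $2,350.

Kowalski: $1,175; Marchetti: $1,450; Vance: $2,350; Halvorsen: $1,700; Andrade: $1,825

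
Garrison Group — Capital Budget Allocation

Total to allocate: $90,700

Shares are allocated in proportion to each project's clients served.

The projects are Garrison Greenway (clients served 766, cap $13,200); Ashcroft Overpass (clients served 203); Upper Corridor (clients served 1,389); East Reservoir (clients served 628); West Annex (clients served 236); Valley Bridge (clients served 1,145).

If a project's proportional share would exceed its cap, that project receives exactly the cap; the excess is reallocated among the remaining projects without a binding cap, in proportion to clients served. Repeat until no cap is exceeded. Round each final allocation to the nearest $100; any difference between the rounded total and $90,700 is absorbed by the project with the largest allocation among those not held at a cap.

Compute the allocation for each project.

Garrison Greenway: $13,200 | Ashcroft Overpass: $4,400 | Upper Corridor: $29,900 | East Reservoir: $13,500 | West Annex: $5,100 | Valley Bridge: $24,600

Combined clients served = 4,367.
Pro-rata shares before constraints: Garrison Greenway 15,909.37; Ashcroft Overpass 4,216.19; Upper Corridor 28,848.71; East Reservoir 13,043.19; West Annex 4,901.58; Valley Bridge 23,780.97.
Capped: Garrison Greenway ($13,200); residual $77,500 reallocated over remaining clients served 3,601.
Redistributed shares: Ashcroft Overpass 4,368.93 → $4,400; Upper Corridor 29,893.78 → $29,900; East Reservoir 13,515.69 → $13,500; West Annex 5,079.14 → $5,100; Valley Bridge 24,642.46 → $24,600.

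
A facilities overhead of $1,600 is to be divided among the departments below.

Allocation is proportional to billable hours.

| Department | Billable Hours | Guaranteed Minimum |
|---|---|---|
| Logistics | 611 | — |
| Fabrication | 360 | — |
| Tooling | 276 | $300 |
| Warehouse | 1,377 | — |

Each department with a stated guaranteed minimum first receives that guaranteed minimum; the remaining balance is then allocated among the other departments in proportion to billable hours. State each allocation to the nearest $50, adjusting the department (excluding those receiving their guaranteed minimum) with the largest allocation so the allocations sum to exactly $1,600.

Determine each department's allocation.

Fund the minimums — Tooling $300. Balance $1,300.
Balance split over remaining billable hours 2,348: Logistics 338.29 → $350; Fabrication 199.32 → $200; Warehouse 762.39 → $750.

Logistics: $350 · Fabrication: $200 · Tooling: $300 · Warehouse: $750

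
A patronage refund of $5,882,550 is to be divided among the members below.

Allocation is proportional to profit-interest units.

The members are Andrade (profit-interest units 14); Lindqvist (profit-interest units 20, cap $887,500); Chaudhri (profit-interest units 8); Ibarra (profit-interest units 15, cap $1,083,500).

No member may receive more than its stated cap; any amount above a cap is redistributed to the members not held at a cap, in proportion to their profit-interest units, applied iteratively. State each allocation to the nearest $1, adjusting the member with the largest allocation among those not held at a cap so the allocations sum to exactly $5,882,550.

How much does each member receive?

Andrade: $2,489,168 | Lindqvist: $887,500 | Chaudhri: $1,422,382 | Ibarra: $1,083,500

Total profit-interest units = 57.
Proportional shares (ignoring caps): Andrade 1,444,836.84; Lindqvist 2,064,052.63; Chaudhri 825,621.05; Ibarra 1,548,039.47.
Cap binds for Lindqvist ($887,500), Ibarra ($1,083,500); remaining pool $3,911,550 reallocated over remaining profit-interest units 22.
Shares after redistribution: Andrade 2,489,168.18 → $2,489,168; Chaudhri 1,422,381.82 → $1,422,382.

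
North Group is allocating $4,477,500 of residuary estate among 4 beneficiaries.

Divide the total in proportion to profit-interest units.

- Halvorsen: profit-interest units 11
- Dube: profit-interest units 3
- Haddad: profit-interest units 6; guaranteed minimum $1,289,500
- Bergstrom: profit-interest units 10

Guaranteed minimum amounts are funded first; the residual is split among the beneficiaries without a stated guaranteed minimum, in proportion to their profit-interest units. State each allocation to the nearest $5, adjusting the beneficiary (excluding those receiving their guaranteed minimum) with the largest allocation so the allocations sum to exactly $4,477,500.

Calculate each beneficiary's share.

Halvorsen: $1,461,165 | Dube: $398,500 | Haddad: $1,289,500 | Bergstrom: $1,328,335

Minimums first: Haddad $1,289,500. Residual $3,188,000.
Residual split over remaining profit-interest units 24: Halvorsen 1,461,166.67 → $1,461,165; Dube 398,500.00 → $398,500; Bergstrom 1,328,333.33 → $1,328,335.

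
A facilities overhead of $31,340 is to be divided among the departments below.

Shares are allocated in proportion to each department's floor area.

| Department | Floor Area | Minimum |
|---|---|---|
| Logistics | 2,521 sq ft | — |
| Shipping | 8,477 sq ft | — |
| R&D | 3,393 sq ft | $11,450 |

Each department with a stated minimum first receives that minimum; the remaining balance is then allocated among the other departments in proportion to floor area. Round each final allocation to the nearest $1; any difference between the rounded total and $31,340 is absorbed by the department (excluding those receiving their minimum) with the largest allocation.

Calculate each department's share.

Logistics: $4,559; Shipping: $15,331; R&D: $11,450

Minimums first: R&D $11,450. Residual $19,890.
Residual split over remaining floor area 10,998: Logistics 4,559.26 → $4,559; Shipping 15,330.74 → $15,331.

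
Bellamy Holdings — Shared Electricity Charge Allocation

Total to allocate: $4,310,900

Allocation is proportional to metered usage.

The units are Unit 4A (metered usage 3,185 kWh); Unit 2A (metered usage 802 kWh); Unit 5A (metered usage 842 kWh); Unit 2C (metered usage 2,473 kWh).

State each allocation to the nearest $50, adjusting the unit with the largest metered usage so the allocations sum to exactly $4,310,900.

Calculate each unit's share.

Sum of metered usage: 7,302.
Unrounded shares: Unit 4A 3,185/7,302 × $4,310,900 = 1,880,336.41; Unit 2A 802/7,302 × $4,310,900 = 473,478.75; Unit 5A 842/7,302 × $4,310,900 = 497,093.65; Unit 2C 2,473/7,302 × $4,310,900 = 1,459,991.19.
Rounded to nearest $50: Unit 4A $1,880,350; Unit 2A $473,500; Unit 5A $497,100; Unit 2C $1,460,000. Sum = $4,310,950.
Difference $4,310,900 − $4,310,950 = −$50 applied to largest metered usage (Unit 4A): Unit 4A becomes $1,880,300.

Unit 4A: $1,880,300 | Unit 2A: $473,500 | Unit 5A: $497,100 | Unit 2C: $1,460,000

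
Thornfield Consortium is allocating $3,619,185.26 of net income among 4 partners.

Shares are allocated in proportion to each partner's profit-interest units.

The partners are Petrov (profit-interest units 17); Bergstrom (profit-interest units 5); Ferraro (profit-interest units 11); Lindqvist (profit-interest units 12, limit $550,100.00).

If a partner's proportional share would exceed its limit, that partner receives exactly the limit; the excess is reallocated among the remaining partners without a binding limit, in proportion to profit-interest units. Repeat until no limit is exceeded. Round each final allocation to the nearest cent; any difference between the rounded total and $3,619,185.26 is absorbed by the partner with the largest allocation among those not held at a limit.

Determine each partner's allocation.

Petrov: $1,581,043.92 | Bergstrom: $465,012.92 | Ferraro: $1,023,028.42 | Lindqvist: $550,100.00

Sum of profit-interest units: 45.
Unconstrained shares: Petrov 1,367,247.7649; Bergstrom 402,131.6956; Ferraro 884,689.7302; Lindqvist 965,116.0693.
Held at cap: Lindqvist ($550,100.00); remaining pool $3,069,085.26 reallocated over remaining profit-interest units 33.
Redistributed shares: Petrov 1,581,043.9218 → $1,581,043.92; Bergstrom 465,012.9182 → $465,012.92; Ferraro 1,023,028.4200 → $1,023,028.42.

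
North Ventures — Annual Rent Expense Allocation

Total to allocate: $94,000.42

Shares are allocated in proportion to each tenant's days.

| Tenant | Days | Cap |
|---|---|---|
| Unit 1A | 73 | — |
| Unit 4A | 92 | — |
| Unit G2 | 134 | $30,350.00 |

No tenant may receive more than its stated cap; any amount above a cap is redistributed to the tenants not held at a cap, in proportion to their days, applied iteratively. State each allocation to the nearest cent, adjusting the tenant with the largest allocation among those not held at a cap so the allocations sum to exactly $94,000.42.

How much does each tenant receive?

Days total: 299.
Proportional shares (ignoring caps): Unit 1A 22,949.9353; Unit 4A 28,923.2062; Unit G2 42,127.2785.
Cap binds for Unit G2 ($30,350.00); remaining pool $63,650.42 reallocated over remaining days 165.
Remaining shares: Unit 1A 28,160.4888 → $28,160.49; Unit 4A 35,489.9312 → $35,489.93.

Unit 1A: $28,160.49 | Unit 4A: $35,489.93 | Unit G2: $30,350.00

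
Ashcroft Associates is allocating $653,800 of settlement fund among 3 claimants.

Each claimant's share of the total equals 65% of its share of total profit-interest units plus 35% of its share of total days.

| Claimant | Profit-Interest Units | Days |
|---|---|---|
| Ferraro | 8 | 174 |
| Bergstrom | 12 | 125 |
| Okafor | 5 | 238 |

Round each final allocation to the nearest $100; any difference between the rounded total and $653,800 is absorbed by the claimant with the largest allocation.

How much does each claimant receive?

Ferraro: $210,100; Bergstrom: $257,300; Okafor: $186,400

Profit-interest units total 25; days total 537.
Blended shares (65% profit-interest units + 35% days): Ferraro 0.3214; Bergstrom 0.3935; Okafor 0.2851.
Raw shares: Ferraro 210,136.43; Bergstrom 257,251.43; Okafor 186,412.14.
At nearest $100: Ferraro $210,100; Bergstrom $257,300; Okafor $186,400. Sum = $653,800.
Sum already equals the total — no adjustment.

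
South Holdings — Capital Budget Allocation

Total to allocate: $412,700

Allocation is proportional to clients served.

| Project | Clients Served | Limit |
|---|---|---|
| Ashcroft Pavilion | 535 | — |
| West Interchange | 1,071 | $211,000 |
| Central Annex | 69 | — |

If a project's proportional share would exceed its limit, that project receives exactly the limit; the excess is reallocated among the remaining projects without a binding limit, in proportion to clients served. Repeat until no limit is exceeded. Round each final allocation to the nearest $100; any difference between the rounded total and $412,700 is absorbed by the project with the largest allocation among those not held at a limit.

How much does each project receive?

Ashcroft Pavilion: $178,700; West Interchange: $211,000; Central Annex: $23,000

Sum of clients served: 1,675.
Unconstrained shares: Ashcroft Pavilion 131,817.61; West Interchange 263,881.61; Central Annex 17,000.78.
Capped: West Interchange ($211,000); residual $201,700 reallocated over remaining clients served 604.
Remaining shares: Ashcroft Pavilion 178,658.11 → $178,700; Central Annex 23,041.89 → $23,000.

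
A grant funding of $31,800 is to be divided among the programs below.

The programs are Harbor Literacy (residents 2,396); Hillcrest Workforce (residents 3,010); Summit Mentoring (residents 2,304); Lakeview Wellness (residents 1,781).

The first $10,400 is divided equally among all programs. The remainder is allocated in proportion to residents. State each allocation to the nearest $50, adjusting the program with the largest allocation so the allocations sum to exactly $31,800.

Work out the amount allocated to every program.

First tranche $10,400 split equally: $2,600 each.
Remainder $21,400 by residents (total 9,491): Harbor Literacy 5,402.42 → $5,400; Hillcrest Workforce 6,786.85 → $6,800; Summit Mentoring 5,194.98 → $5,200; Lakeview Wellness 4,015.74 → $4,000.
Totals: Harbor Literacy $2,600 + $5,400 = $8,000; Hillcrest Workforce $2,600 + $6,800 = $9,400; Summit Mentoring $2,600 + $5,200 = $7,800; Lakeview Wellness $2,600 + $4,000 = $6,600.

Harbor Literacy: $8,000 | Hillcrest Workforce: $9,400 | Summit Mentoring: $7,800 | Lakeview Wellness: $6,600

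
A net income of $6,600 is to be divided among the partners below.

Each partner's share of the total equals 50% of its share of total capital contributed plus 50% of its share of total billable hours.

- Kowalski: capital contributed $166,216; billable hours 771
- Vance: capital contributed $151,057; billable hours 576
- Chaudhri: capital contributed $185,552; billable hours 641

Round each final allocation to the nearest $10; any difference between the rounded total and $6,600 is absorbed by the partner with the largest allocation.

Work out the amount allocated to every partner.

Kowalski: $2,370 | Vance: $1,950 | Chaudhri: $2,280

Capital contributed total 502,825; billable hours total 1,988.
Combined weights (50% capital contributed + 50% billable hours): Kowalski 0.3592; Vance 0.2951; Chaudhri 0.3457.
Raw shares: Kowalski 2,370.69; Vance 1,947.51; Chaudhri 2,281.80.
At nearest $10: Kowalski $2,370; Vance $1,950; Chaudhri $2,280. Sum = $6,600.
No rounding difference to absorb.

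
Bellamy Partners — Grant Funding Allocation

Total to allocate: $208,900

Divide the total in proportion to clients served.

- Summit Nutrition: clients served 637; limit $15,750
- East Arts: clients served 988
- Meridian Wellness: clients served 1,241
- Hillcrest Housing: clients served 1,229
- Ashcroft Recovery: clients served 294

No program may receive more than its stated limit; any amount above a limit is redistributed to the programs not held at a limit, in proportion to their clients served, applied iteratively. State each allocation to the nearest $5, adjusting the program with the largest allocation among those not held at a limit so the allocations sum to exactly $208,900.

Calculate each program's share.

Summit Nutrition: $15,750; East Arts: $50,860; Meridian Wellness: $63,885; Hillcrest Housing: $63,270; Ashcroft Recovery: $15,135

Clients served total: 4,389.
Unconstrained shares: Summit Nutrition 30,318.82; East Arts 47,025.11; Meridian Wellness 59,066.96; Hillcrest Housing 58,495.81; Ashcroft Recovery 13,993.30.
Cap binds for Summit Nutrition ($15,750); residual $193,150 reallocated over remaining clients served 3,752.
Shares after redistribution: East Arts 50,861.46 → $50,860; Meridian Wellness 63,885.70 → $63,885; Hillcrest Housing 63,267.95 → $63,270; Ashcroft Recovery 15,134.89 → $15,135.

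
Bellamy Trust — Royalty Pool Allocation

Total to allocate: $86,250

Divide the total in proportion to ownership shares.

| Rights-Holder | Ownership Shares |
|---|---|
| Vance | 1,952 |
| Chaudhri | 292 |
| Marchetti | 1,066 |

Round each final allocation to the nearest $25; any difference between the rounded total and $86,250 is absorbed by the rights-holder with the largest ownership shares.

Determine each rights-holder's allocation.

Vance: $50,875 | Chaudhri: $7,600 | Marchetti: $27,775

Combined ownership shares = 1,952 + 292 + 1,066 = 3,310.
Proportional shares: Vance 50,864.05; Chaudhri 7,608.76; Marchetti 27,777.19.
At nearest $25: Vance $50,875; Chaudhri $7,600; Marchetti $27,775. Sum = $86,250.
No rounding difference to absorb.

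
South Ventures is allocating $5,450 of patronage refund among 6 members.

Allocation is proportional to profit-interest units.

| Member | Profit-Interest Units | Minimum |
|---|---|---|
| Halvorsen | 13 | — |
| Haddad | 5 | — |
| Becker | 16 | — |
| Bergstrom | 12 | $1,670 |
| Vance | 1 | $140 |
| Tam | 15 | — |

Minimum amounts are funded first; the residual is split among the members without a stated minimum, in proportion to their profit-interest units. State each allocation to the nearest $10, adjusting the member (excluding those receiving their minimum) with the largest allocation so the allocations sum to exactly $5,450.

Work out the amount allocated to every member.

Minimums first: Bergstrom $1,670; Vance $140. Balance $3,640.
Balance split over remaining profit-interest units 49: Halvorsen 965.71 → $970; Haddad 371.43 → $370; Becker 1,188.57 → $1,190; Tam 1,114.29 → $1,110.

Halvorsen: $970; Haddad: $370; Becker: $1,190; Bergstrom: $1,670; Vance: $140; Tam: $1,110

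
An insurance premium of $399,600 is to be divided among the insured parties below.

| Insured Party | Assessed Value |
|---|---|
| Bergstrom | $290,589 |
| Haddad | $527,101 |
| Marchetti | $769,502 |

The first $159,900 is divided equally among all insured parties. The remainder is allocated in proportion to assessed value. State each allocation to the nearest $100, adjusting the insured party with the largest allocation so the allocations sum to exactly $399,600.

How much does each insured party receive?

Equal tier: $159,900 ÷ 3 = $53,300 apiece.
Remainder $239,700 by assessed value (total 1,587,192): Bergstrom 43,885.17 → $43,900; Haddad 79,603.54 → $79,600; Marchetti 116,211.29 → $116,200.
Totals: Bergstrom $53,300 + $43,900 = $97,200; Haddad $53,300 + $79,600 = $132,900; Marchetti $53,300 + $116,200 = $169,500.

Bergstrom: $97,200 · Haddad: $132,900 · Marchetti: $169,500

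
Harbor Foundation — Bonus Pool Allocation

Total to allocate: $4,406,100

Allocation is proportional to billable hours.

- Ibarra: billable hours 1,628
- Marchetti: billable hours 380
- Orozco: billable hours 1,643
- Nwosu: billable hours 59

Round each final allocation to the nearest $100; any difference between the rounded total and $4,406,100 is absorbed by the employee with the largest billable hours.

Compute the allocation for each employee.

Billable hours total: 3,710.
Proportional shares: Ibarra 1,628/3,710 × $4,406,100 = 1,933,458.44; Marchetti 380/3,710 × $4,406,100 = 451,298.65; Orozco 1,643/3,710 × $4,406,100 = 1,951,272.86; Nwosu 59/3,710 × $4,406,100 = 70,070.05.
Rounded to nearest $100: Ibarra $1,933,500; Marchetti $451,300; Orozco $1,951,300; Nwosu $70,100. Sum = $4,406,200.
Difference $4,406,100 − $4,406,200 = −$100 applied to largest billable hours (Orozco): Orozco becomes $1,951,200.

Ibarra: $1,933,500 · Marchetti: $451,300 · Orozco: $1,951,200 · Nwosu: $70,100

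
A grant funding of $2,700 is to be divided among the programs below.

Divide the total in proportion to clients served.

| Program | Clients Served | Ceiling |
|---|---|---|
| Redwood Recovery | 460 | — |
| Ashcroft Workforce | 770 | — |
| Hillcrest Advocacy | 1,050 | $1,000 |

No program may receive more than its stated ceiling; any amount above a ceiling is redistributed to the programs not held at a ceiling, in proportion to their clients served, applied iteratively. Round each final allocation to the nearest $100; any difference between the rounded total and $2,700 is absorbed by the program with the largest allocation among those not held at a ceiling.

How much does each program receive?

Clients served total: 2,280.
Unconstrained shares: Redwood Recovery 544.74; Ashcroft Workforce 911.84; Hillcrest Advocacy 1,243.42.
Held at cap: Hillcrest Advocacy ($1,000); balance $1,700 reallocated over remaining clients served 1,230.
Shares after redistribution: Redwood Recovery 635.77 → $600; Ashcroft Workforce 1,064.23 → $1,100.

Redwood Recovery: $600 · Ashcroft Workforce: $1,100 · Hillcrest Advocacy: $1,000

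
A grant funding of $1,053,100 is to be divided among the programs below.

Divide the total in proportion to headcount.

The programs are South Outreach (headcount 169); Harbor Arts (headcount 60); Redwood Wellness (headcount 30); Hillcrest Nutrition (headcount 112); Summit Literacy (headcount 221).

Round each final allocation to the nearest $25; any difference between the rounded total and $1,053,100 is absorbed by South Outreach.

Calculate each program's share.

Sum of headcount: 592.
Raw shares: South Outreach 169/592 × $1,053,100 = 300,631.59; Harbor Arts 60/592 × $1,053,100 = 106,733.11; Redwood Wellness 30/592 × $1,053,100 = 53,366.55; Hillcrest Nutrition 112/592 × $1,053,100 = 199,235.14; Summit Literacy 221/592 × $1,053,100 = 393,133.61.
After rounding ($25): South Outreach $300,625; Harbor Arts $106,725; Redwood Wellness $53,375; Hillcrest Nutrition $199,225; Summit Literacy $393,125. Sum = $1,053,075.
Difference $1,053,100 − $1,053,075 = +$25 applied to South Outreach: South Outreach becomes $300,650.

South Outreach: $300,650 | Harbor Arts: $106,725 | Redwood Wellness: $53,375 | Hillcrest Nutrition: $199,225 | Summit Literacy: $393,125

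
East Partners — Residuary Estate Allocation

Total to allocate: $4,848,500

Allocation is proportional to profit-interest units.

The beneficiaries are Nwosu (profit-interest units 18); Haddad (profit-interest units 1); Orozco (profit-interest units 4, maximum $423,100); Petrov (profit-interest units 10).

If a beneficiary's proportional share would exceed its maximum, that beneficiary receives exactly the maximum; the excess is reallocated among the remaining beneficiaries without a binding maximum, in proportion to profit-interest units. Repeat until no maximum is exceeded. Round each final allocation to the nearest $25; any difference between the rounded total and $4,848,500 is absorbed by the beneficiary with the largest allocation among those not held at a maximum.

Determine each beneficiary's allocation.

Nwosu: $2,746,800 | Haddad: $152,600 | Orozco: $423,100 | Petrov: $1,526,000

Combined profit-interest units = 33.
Pro-rata shares before constraints: Nwosu 2,644,636.36; Haddad 146,924.24; Orozco 587,696.97; Petrov 1,469,242.42.
Held at cap: Orozco ($423,100); residual $4,425,400 reallocated over remaining profit-interest units 29.
Shares after redistribution: Nwosu 2,746,800.00 → $2,746,800; Haddad 152,600.00 → $152,600; Petrov 1,526,000.00 → $1,526,000.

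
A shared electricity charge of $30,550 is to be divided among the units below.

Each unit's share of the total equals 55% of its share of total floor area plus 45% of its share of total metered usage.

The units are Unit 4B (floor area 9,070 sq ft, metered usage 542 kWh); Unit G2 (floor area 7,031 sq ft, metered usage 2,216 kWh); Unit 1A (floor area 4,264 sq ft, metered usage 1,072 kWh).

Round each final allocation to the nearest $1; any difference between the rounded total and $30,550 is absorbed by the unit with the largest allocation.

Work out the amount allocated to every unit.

Unit 4B: $9,429 · Unit G2: $13,755 · Unit 1A: $7,366

Totals — floor area 20,365, metered usage 3,830.
Composite weights (55% floor area + 45% metered usage): Unit 4B 0.3086; Unit G2 0.4503; Unit 1A 0.2411.
Unrounded shares: Unit 4B 9,428.83; Unit G2 13,755.22; Unit 1A 7,365.95.
Rounded to nearest $1: Unit 4B $9,429; Unit G2 $13,755; Unit 1A $7,366. Sum = $30,550.
Sum already equals the total — no adjustment.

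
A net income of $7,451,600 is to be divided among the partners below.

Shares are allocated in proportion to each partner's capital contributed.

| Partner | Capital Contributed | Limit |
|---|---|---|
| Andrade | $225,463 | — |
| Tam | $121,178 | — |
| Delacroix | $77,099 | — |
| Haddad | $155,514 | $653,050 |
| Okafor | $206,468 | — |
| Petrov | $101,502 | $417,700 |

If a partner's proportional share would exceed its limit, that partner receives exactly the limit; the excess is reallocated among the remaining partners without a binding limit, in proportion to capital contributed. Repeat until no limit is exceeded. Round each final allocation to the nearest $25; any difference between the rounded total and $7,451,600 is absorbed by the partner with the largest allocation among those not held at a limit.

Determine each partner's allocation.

Sum of capital contributed: 887,224.
Unconstrained shares: Andrade 1,893,614.34; Tam 1,017,747.47; Delacroix 647,537.61; Haddad 1,306,128.02; Okafor 1,734,079.50; Petrov 852,493.06.
Capped: Haddad ($653,050), Petrov ($417,700); balance $6,380,850 reallocated over remaining capital contributed 630,208.
Shares after redistribution: Andrade 2,282,810.73 → $2,282,800; Tam 1,226,926.10 → $1,226,925; Delacroix 780,626.64 → $780,625; Okafor 2,090,486.53 → $2,090,475.
Rounding difference +$25 applied to Andrade → $2,282,825.

Andrade: $2,282,825 | Tam: $1,226,925 | Delacroix: $780,625 | Haddad: $653,050 | Okafor: $2,090,475 | Petrov: $417,700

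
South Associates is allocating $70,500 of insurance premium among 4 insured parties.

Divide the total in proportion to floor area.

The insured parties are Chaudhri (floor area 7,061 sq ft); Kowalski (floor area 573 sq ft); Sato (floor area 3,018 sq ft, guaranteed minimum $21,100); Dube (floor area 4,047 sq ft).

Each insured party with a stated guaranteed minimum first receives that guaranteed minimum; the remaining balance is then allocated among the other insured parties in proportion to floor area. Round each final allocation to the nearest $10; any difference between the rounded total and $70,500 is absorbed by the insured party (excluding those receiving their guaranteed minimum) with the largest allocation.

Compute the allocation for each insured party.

Guaranteed amounts: Sato $21,100. Residual $49,400.
Residual split over remaining floor area 11,681: Chaudhri 29,861.60 → $29,860; Kowalski 2,423.27 → $2,420; Dube 17,115.13 → $17,120.

Chaudhri: $29,860 · Kowalski: $2,420 · Sato: $21,100 · Dube: $17,120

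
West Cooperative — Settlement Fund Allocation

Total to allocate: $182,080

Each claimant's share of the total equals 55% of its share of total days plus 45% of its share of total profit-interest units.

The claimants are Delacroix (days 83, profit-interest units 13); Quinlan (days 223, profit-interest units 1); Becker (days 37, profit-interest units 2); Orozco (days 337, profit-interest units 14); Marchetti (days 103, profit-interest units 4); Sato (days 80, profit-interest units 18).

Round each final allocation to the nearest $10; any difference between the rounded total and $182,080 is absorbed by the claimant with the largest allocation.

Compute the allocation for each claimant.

Days total 863; profit-interest units total 52.
Composite weights (55% days + 45% profit-interest units): Delacroix 0.1654; Quinlan 0.1508; Becker 0.0409; Orozco 0.3359; Marchetti 0.1003; Sato 0.2068.
Unrounded shares: Delacroix 30,115.46; Quinlan 27,452.99; Becker 7,444.93; Orozco 61,165.75; Marchetti 18,255.07; Sato 37,645.80.
At nearest $10: Delacroix $30,120; Quinlan $27,450; Becker $7,440; Orozco $61,170; Marchetti $18,260; Sato $37,650. Sum = $182,090.
Difference $182,080 − $182,090 = −$10 applied to largest allocation (Orozco): Orozco becomes $61,160.

Delacroix: $30,120; Quinlan: $27,450; Becker: $7,440; Orozco: $61,160; Marchetti: $18,260; Sato: $37,650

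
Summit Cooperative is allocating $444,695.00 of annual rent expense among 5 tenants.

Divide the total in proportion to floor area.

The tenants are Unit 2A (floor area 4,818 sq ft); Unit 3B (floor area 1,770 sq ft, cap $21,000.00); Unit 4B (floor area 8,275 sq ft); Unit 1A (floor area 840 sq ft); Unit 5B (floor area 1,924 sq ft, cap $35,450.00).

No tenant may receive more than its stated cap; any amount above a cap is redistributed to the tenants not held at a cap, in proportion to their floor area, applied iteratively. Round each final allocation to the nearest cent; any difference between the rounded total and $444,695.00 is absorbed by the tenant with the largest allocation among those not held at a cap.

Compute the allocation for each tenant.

Floor area total: 17,627.
Unconstrained shares: Unit 2A 121,548.7894; Unit 3B 44,653.6648; Unit 4B 208,762.1901; Unit 1A 21,191.5698; Unit 5B 48,538.7860.
Held at cap: Unit 3B ($21,000.00), Unit 5B ($35,450.00); remaining pool $388,245.00 reallocated over remaining floor area 13,933.
Shares after redistribution: Unit 2A 134,254.2460 → $134,254.25; Unit 4B 230,584.0361 → $230,584.04; Unit 1A 23,406.7179 → $23,406.72.
Rounding difference −$0.01 applied to Unit 4B → $230,584.03.

Unit 2A: $134,254.25 · Unit 3B: $21,000.00 · Unit 4B: $230,584.03 · Unit 1A: $23,406.72 · Unit 5B: $35,450.00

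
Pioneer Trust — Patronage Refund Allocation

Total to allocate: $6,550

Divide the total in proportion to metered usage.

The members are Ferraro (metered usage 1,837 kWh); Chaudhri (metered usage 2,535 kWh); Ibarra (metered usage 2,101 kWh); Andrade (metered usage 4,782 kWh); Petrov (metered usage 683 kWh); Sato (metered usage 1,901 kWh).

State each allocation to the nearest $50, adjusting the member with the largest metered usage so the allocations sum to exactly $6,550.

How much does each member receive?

Combined metered usage = 13,839.
Proportional shares: Ferraro 1,837/13,839 × $6,550 = 869.45; Chaudhri 2,535/13,839 × $6,550 = 1,199.82; Ibarra 2,101/13,839 × $6,550 = 994.40; Andrade 4,782/13,839 × $6,550 = 2,263.32; Petrov 683/13,839 × $6,550 = 323.26; Sato 1,901/13,839 × $6,550 = 899.74.
Rounded to nearest $50: Ferraro $850; Chaudhri $1,200; Ibarra $1,000; Andrade $2,250; Petrov $300; Sato $900. Sum = $6,500.
Difference $6,550 − $6,500 = +$50 applied to largest metered usage (Andrade): Andrade becomes $2,300.

Ferraro: $850 · Chaudhri: $1,200 · Ibarra: $1,000 · Andrade: $2,300 · Petrov: $300 · Sato: $900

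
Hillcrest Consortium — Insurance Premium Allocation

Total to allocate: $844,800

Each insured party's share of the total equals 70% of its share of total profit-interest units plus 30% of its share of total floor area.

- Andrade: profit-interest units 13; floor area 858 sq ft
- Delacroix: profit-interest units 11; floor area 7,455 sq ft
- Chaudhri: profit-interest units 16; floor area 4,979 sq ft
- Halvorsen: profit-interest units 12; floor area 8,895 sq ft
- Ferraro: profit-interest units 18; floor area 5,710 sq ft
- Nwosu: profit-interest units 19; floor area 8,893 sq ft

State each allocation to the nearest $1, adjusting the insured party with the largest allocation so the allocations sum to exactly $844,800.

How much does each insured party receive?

Andrade: $92,289 | Delacroix: $124,446 | Chaudhri: $140,611 | Halvorsen: $141,010 | Ferraro: $158,936 | Nwosu: $187,508

Totals — profit-interest units 89, floor area 36,790.
Combined weights (70% profit-interest units + 30% floor area): Andrade 0.1092; Delacroix 0.1473; Chaudhri 0.1664; Halvorsen 0.1669; Ferraro 0.1881; Nwosu 0.2220.
Pro-rata amounts: Andrade 92,289.04; Delacroix 124,445.65; Chaudhri 140,611.39; Halvorsen 141,010.06; Ferraro 158,936.11; Nwosu 187,507.74.
At nearest $1: Andrade $92,289; Delacroix $124,446; Chaudhri $140,611; Halvorsen $141,010; Ferraro $158,936; Nwosu $187,508. Sum = $844,800.
Rounded total matches; no reconciliation needed.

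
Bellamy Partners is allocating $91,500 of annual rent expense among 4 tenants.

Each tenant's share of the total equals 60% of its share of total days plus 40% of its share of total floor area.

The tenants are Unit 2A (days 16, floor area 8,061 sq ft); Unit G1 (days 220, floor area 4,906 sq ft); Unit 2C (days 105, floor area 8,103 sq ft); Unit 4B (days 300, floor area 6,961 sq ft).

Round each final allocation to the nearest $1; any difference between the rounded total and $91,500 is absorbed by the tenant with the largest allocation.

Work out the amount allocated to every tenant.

Days total 641; floor area total 28,031.
Combined weights (60% days + 40% floor area): Unit 2A 0.1300; Unit G1 0.2759; Unit 2C 0.2139; Unit 4B 0.3801.
Proportional shares: Unit 2A 11,895.58; Unit G1 25,248.18; Unit 2C 19,573.04; Unit 4B 34,783.19.
At nearest $1: Unit 2A $11,896; Unit G1 $25,248; Unit 2C $19,573; Unit 4B $34,783. Sum = $91,500.
No rounding difference to absorb.

Unit 2A: $11,896 · Unit G1: $25,248 · Unit 2C: $19,573 · Unit 4B: $34,783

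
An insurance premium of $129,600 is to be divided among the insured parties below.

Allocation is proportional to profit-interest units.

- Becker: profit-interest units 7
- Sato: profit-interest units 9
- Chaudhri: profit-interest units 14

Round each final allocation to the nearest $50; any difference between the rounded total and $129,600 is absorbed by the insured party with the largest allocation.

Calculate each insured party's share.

Becker: $30,250 | Sato: $38,900 | Chaudhri: $60,450

Profit-interest units total: 30.
Raw shares: Becker 7/30 × $129,600 = 30,240.00; Sato 9/30 × $129,600 = 38,880.00; Chaudhri 14/30 × $129,600 = 60,480.00.
At nearest $50: Becker $30,250; Sato $38,900; Chaudhri $60,500. Sum = $129,650.
Difference $129,600 − $129,650 = −$50 applied to largest allocation (Chaudhri): Chaudhri becomes $60,450.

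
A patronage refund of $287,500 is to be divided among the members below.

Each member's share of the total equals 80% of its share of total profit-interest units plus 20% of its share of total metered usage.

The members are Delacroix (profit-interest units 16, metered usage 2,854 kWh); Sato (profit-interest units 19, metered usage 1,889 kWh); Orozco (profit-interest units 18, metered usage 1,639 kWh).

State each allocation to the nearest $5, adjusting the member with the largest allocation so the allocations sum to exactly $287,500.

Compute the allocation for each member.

Delacroix: $95,150 | Sato: $99,470 | Orozco: $92,880

Totals — profit-interest units 53, metered usage 6,382.
Composite weights (80% profit-interest units + 20% metered usage): Delacroix 0.3309; Sato 0.3460; Orozco 0.3231.
Raw shares: Delacroix 95,147.69; Sato 99,472.18; Orozco 92,880.13.
After rounding ($5): Delacroix $95,150; Sato $99,470; Orozco $92,880. Sum = $287,500.
Sum already equals the total — no adjustment.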